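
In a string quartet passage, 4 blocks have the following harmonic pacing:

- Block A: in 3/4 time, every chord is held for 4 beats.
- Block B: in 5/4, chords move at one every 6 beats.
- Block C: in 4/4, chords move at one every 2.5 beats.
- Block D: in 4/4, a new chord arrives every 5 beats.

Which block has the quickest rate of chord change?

Block C

A: each chord is 4 beats in 3/4, so 0.75 per bar.
B: each chord is 6 beats in 5/4, so 5/6 per bar.
C: each chord is 2.5 beats in 4/4, so 1.6 per bar.
D: each chord is 5 beats in 4/4, so 0.8 per bar.
Fastest is C at 1.6 chords/bar.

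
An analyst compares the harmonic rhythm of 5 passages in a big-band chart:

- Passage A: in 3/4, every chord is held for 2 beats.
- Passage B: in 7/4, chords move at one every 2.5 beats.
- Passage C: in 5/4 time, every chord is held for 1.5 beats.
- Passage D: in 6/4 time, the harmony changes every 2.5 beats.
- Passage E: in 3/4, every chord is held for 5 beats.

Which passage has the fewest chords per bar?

A: each chord is 2 beats in 3/4, so 1.5 per bar.
B: each chord is 2.5 beats in 7/4, so 2.8 per bar.
C: each chord is 1.5 beats in 5/4, so 10/3 per bar.
D: each chord is 2.5 beats in 6/4, so 2.4 per bar.
E: each chord is 5 beats in 3/4, so 0.6 per bar.
Slowest is E at 0.6 chords/bar.

Passage E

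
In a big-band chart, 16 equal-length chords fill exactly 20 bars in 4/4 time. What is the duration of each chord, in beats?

5 beats

20 bars × 4 beats/bar = 80 beats total.
80 beats ÷ 16 chords = 5 beats per chord.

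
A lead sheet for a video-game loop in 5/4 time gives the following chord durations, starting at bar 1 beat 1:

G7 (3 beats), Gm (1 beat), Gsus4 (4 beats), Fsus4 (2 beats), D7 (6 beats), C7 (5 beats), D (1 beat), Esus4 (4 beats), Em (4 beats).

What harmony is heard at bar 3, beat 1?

Beat 1 of bar 3 is beat (3−1)×5 + 1 = 11 overall.
Running totals: G7 ends at 3, Gm ends at 4, Gsus4 ends at 8, Fsus4 ends at 10, D7 ends at 16.
Beat 11 falls within D7.

D7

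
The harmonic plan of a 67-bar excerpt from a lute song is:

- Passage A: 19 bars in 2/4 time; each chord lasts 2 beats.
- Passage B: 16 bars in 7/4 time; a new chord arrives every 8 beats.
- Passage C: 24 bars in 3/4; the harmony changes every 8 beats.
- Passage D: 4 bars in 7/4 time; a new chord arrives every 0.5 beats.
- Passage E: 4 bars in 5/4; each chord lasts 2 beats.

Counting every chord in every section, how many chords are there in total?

A: 19·2 = 38 beats, 38/2 = 19 chords.
B: 16·7 = 112 beats, 112/8 = 14 chords.
C: 24·3 = 72 beats, 72/8 = 9 chords.
D: 4·7 = 28 beats, 28/0.5 = 56 chords.
E: 4·5 = 20 beats, 20/2 = 10 chords.
Total: 19 + 14 + 9 + 56 + 10 = 108.

108 chords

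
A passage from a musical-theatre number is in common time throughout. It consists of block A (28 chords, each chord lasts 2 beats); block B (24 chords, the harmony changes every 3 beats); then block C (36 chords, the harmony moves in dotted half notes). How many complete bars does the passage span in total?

59 bars

A: 28 × 2 = 56 beats = 14 bars.
B: 24 × 3 = 72 beats = 18 bars.
C: 36 × 3 = 108 beats = 27 bars.
Total: 14 + 18 + 27 = 59 bars.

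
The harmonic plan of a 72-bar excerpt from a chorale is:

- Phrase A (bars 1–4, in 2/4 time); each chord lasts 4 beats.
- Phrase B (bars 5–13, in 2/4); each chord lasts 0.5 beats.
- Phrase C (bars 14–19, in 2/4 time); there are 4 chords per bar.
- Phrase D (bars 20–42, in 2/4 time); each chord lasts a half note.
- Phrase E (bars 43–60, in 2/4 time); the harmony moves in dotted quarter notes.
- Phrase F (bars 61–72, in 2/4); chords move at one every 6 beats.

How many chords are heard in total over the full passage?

113 chords

A has 8 beats and chords last 4 each, so 2 chords.
B has 18 beats and chords last 0.5 each, so 36 chords.
C has 12 beats and chords last 0.5 each, so 24 chords.
D has 46 beats and chords last 2 each, so 23 chords.
E has 36 beats and chords last 1.5 each, so 24 chords.
F has 24 beats and chords last 6 each, so 4 chords.
Total: 2 + 36 + 24 + 23 + 24 + 4 = 113.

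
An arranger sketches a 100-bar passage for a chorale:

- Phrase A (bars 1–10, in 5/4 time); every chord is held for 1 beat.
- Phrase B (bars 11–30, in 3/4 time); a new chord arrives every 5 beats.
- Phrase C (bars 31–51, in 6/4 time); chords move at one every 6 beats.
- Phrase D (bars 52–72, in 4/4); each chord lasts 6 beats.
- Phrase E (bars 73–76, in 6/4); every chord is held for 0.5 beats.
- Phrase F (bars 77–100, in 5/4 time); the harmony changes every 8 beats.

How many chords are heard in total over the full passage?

160 chords

A: 10·5 = 50 beats, 50/1 = 50 chords.
B: 20·3 = 60 beats, 60/5 = 12 chords.
C: 21·6 = 126 beats, 126/6 = 21 chords.
D: 21·4 = 84 beats, 84/6 = 14 chords.
E: 4·6 = 24 beats, 24/0.5 = 48 chords.
F: 24·5 = 120 beats, 120/8 = 15 chords.
Total: 50 + 12 + 21 + 14 + 48 + 15 = 160.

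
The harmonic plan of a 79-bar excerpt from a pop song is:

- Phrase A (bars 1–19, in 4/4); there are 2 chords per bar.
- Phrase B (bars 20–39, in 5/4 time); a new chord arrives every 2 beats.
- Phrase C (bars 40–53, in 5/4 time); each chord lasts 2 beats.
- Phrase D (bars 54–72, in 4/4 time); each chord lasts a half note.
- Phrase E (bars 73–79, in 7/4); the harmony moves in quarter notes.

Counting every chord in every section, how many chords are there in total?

A has 76 beats and chords last 2 each, so 38 chords.
B has 100 beats and chords last 2 each, so 50 chords.
C has 70 beats and chords last 2 each, so 35 chords.
D has 76 beats and chords last 2 each, so 38 chords.
E has 49 beats and chords last 1 each, so 49 chords.
Total: 38 + 50 + 35 + 38 + 49 = 210.

210 chords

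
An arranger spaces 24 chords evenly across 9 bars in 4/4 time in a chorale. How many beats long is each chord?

1.5 beats

9 bars × 4 beats/bar = 36 beats total.
36 beats ÷ 24 chords = 1.5 beats per chord.
(That is a dotted quarter note.)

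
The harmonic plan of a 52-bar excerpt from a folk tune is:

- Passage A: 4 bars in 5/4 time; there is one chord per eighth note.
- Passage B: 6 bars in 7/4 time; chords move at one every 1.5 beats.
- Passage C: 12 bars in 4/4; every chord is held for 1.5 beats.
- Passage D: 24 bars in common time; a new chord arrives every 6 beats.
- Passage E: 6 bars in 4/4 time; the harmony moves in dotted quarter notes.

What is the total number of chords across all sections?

132 chords

A: 4·5 = 20 beats, 20/0.5 = 40 chords.
B: 6·7 = 42 beats, 42/1.5 = 28 chords.
C: 12·4 = 48 beats, 48/1.5 = 32 chords.
D: 24·4 = 96 beats, 96/6 = 16 chords.
E: 6·4 = 24 beats, 24/1.5 = 16 chords.
Total: 40 + 28 + 32 + 16 + 16 = 132.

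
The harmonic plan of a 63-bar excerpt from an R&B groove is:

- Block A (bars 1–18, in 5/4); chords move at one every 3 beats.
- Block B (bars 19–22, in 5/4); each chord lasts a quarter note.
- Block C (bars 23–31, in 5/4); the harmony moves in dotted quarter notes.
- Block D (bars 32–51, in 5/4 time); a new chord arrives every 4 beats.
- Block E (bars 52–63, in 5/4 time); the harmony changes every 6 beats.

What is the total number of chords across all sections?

A has 90 beats and chords last 3 each, so 30 chords.
B has 20 beats and chords last 1 each, so 20 chords.
C has 45 beats and chords last 1.5 each, so 30 chords.
D has 100 beats and chords last 4 each, so 25 chords.
E has 60 beats and chords last 6 each, so 10 chords.
Total: 30 + 20 + 30 + 25 + 10 = 115.

115 chords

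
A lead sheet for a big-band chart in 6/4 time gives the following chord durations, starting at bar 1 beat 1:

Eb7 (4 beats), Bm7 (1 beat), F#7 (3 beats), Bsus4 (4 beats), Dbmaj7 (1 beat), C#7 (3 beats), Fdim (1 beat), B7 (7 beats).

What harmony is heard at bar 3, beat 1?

Beat 1 of bar 3 is beat (3−1)×6 + 1 = 13 overall.
Running totals: Eb7 ends at 4, Bm7 ends at 5, F#7 ends at 8, Bsus4 ends at 12, Dbmaj7 ends at 13.
Beat 13 falls within Dbmaj7.

Dbmaj7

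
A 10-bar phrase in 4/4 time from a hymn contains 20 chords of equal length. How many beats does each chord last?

10 bars × 4 beats/bar = 40 beats total.
40 beats ÷ 20 chords = 2 beats per chord.
(That is a half note.)

2 beats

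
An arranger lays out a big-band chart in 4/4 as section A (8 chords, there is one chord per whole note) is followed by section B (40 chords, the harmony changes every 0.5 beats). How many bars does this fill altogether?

A: 8 × 4 = 32 beats = 8 bars.
B: 40 × 0.5 = 20 beats = 5 bars.
Total: 8 + 5 = 13 bars.

13 bars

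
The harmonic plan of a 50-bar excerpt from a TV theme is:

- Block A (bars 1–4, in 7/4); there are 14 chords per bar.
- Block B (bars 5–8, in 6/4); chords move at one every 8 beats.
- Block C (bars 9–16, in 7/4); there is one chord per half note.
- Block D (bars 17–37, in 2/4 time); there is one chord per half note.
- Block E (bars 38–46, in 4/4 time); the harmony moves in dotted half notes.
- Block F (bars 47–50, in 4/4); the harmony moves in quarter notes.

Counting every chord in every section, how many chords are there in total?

A: 4 bars × 7 beats = 28 beats; 0.5 beats/chord → 56 chords.
B: 4 bars × 6 beats = 24 beats; 8 beats/chord → 3 chords.
C: 8 bars × 7 beats = 56 beats; 2 beats/chord → 28 chords.
D: 21 bars × 2 beats = 42 beats; 2 beats/chord → 21 chords.
E: 9 bars × 4 beats = 36 beats; 3 beats/chord → 12 chords.
F: 4 bars × 4 beats = 16 beats; 1 beat/chord → 16 chords.
Total: 56 + 3 + 28 + 21 + 12 + 16 = 136.

136 chords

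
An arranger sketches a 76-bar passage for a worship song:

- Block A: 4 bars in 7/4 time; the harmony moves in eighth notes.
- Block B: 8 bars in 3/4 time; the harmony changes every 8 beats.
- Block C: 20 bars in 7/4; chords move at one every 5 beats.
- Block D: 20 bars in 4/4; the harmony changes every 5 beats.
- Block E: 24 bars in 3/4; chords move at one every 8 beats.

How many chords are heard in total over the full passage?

A: 4·7 = 28 beats, 28/0.5 = 56 chords.
B: 8·3 = 24 beats, 24/8 = 3 chords.
C: 20·7 = 140 beats, 140/5 = 28 chords.
D: 20·4 = 80 beats, 80/5 = 16 chords.
E: 24·3 = 72 beats, 72/8 = 9 chords.
Total: 56 + 3 + 28 + 16 + 9 = 112.

112 chords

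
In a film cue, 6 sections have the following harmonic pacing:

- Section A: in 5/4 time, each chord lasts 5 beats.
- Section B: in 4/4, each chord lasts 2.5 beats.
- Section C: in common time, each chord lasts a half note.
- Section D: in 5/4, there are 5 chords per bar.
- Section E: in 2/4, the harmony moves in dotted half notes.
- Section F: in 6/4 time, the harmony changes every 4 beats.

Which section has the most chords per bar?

A: each chord is 5 beats in 5/4, so 1 per bar.
B: each chord is 2.5 beats in 4/4, so 1.6 per bar.
C: each chord is 2 beats in 4/4, so 2 per bar.
D: each chord is 1 beat in 5/4, so 5 per bar.
E: each chord is 3 beats in 2/4, so 2/3 per bar.
F: each chord is 4 beats in 6/4, so 1.5 per bar.
Fastest is D at 5 chords/bar.

Section D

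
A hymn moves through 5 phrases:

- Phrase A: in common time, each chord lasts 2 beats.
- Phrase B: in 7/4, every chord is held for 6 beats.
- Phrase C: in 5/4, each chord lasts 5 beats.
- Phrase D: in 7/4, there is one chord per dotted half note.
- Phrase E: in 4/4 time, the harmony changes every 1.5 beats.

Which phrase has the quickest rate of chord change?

A: 4/2 = 2 chords/bar.
B: 7/6 = 7/6 chords/bar.
C: 5/5 = 1 chord/bar.
D: 7/3 = 7/3 chords/bar.
E: 4/1.5 = 8/3 chords/bar.
Fastest is E at 8/3 chords/bar.

Phrase E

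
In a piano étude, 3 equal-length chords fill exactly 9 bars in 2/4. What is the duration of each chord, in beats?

6 beats

9 bars × 2 beats/bar = 18 beats total.
18 beats ÷ 3 chords = 6 beats per chord.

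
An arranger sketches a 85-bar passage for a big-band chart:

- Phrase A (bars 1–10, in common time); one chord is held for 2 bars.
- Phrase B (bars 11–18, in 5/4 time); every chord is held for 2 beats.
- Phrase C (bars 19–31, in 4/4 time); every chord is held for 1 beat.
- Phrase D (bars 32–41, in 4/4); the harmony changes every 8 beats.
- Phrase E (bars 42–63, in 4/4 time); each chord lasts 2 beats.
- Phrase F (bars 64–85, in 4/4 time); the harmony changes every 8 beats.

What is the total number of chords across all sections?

137 chords

A: 10 bars × 4 beats = 40 beats; 8 beats/chord → 5 chords.
B: 8 bars × 5 beats = 40 beats; 2 beats/chord → 20 chords.
C: 13 bars × 4 beats = 52 beats; 1 beat/chord → 52 chords.
D: 10 bars × 4 beats = 40 beats; 8 beats/chord → 5 chords.
E: 22 bars × 4 beats = 88 beats; 2 beats/chord → 44 chords.
F: 22 bars × 4 beats = 88 beats; 8 beats/chord → 11 chords.
Total: 5 + 20 + 52 + 5 + 44 + 11 = 137.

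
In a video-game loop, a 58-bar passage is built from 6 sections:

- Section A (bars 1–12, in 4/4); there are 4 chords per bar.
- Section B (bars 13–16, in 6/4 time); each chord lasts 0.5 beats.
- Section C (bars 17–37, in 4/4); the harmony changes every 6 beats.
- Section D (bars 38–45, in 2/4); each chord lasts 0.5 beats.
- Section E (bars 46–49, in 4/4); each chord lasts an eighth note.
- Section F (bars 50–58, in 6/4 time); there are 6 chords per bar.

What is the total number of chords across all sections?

A has 48 beats and chords last 1 each, so 48 chords.
B has 24 beats and chords last 0.5 each, so 48 chords.
C has 84 beats and chords last 6 each, so 14 chords.
D has 16 beats and chords last 0.5 each, so 32 chords.
E has 16 beats and chords last 0.5 each, so 32 chords.
F has 54 beats and chords last 1 each, so 54 chords.
Total: 48 + 48 + 14 + 32 + 32 + 54 = 228.

228 chords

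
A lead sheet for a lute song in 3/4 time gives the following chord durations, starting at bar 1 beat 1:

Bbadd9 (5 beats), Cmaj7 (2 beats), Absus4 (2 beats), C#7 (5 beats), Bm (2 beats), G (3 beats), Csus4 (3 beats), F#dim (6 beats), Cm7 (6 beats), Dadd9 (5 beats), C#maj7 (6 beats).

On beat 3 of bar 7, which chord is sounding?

Csus4

Beat 3 of bar 7 is beat (7−1)×3 + 3 = 21 overall.
Running totals: Bbadd9 ends at 5, Cmaj7 ends at 7, Absus4 ends at 9, C#7 ends at 14, Bm ends at 16, G ends at 19, Csus4 ends at 22.
Beat 21 falls within Csus4.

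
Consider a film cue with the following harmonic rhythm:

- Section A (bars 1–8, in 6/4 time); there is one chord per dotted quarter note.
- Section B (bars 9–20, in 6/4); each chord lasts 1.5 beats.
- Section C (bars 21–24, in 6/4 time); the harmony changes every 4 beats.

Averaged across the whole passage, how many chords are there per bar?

A: 8 × 6 = 48 beats ÷ 1.5 = 32 chords.
B: 12 × 6 = 72 beats ÷ 1.5 = 48 chords.
C: 4 × 6 = 24 beats ÷ 4 = 6 chords.
Overall: 86 chords over 24 bars → 86/24 = 43/12 chords per bar.

43/12 chords per bar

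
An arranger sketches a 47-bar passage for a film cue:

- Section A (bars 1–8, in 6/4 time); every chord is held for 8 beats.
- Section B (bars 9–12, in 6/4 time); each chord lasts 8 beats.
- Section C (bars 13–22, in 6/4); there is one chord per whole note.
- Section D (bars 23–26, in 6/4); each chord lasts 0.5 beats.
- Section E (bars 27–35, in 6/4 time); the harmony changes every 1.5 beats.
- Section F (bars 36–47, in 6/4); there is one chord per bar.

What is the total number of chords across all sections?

120 chords

A: 8 bars × 6 beats = 48 beats; 8 beats/chord → 6 chords.
B: 4 bars × 6 beats = 24 beats; 8 beats/chord → 3 chords.
C: 10 bars × 6 beats = 60 beats; 4 beats/chord → 15 chords.
D: 4 bars × 6 beats = 24 beats; 0.5 beats/chord → 48 chords.
E: 9 bars × 6 beats = 54 beats; 1.5 beats/chord → 36 chords.
F: 12 bars × 6 beats = 72 beats; 6 beats/chord → 12 chords.
Total: 6 + 3 + 15 + 48 + 36 + 12 = 120.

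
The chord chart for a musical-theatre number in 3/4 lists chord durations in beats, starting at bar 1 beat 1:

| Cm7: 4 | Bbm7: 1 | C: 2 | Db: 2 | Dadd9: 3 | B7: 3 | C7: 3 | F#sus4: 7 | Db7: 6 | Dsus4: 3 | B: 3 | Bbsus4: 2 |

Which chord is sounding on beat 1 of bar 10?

Beat 1 of bar 10 is beat (10−1)×3 + 1 = 28 overall.
Running totals: Cm7 ends at 4, Bbm7 ends at 5, C ends at 7, Db ends at 9, Dadd9 ends at 12, B7 ends at 15, C7 ends at 18, F#sus4 ends at 25, Db7 ends at 31.
Beat 28 falls within Db7.

Db7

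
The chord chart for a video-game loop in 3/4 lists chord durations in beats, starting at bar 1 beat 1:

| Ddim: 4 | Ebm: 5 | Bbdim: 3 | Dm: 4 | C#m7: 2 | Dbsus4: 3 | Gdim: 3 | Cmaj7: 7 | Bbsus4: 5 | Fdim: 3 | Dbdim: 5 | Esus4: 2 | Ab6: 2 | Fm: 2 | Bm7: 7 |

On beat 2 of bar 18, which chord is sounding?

Beat 2 of bar 18 is beat (18−1)×3 + 2 = 53 overall.
Running totals: Ddim ends at 4, Ebm ends at 9, Bbdim ends at 12, Dm ends at 16, C#m7 ends at 18, Dbsus4 ends at 21, Gdim ends at 24, Cmaj7 ends at 31, Bbsus4 ends at 36, Fdim ends at 39, Dbdim ends at 44, Esus4 ends at 46, Ab6 ends at 48, Fm ends at 50, Bm7 ends at 57.
Beat 53 falls within Bm7.

Bm7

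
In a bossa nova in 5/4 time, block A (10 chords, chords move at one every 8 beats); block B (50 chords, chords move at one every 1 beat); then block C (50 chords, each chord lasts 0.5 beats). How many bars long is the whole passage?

A: 10 × 8 = 80 beats = 16 bars.
B: 50 × 1 = 50 beats = 10 bars.
C: 50 × 0.5 = 25 beats = 5 bars.
Total: 16 + 10 + 5 = 31 bars.

31 bars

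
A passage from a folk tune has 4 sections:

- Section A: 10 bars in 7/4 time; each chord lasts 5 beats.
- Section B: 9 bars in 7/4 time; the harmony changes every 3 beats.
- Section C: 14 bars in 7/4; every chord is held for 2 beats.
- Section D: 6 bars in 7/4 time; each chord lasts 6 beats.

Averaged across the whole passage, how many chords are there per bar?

A: 10 × 7 = 70 beats ÷ 5 = 14 chords.
B: 9 × 7 = 63 beats ÷ 3 = 21 chords.
C: 14 × 7 = 98 beats ÷ 2 = 49 chords.
D: 6 × 7 = 42 beats ÷ 6 = 7 chords.
Overall: 91 chords over 39 bars → 91/39 = 7/3 chords per bar.

7/3 chords per bar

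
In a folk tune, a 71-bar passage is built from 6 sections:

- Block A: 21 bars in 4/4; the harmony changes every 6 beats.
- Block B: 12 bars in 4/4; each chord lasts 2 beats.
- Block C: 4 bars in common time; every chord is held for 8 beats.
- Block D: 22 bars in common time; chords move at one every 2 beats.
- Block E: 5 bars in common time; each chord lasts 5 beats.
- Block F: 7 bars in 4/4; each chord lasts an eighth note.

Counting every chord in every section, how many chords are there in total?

A: 21 bars × 4 beats = 84 beats; 6 beats/chord → 14 chords.
B: 12 bars × 4 beats = 48 beats; 2 beats/chord → 24 chords.
C: 4 bars × 4 beats = 16 beats; 8 beats/chord → 2 chords.
D: 22 bars × 4 beats = 88 beats; 2 beats/chord → 44 chords.
E: 5 bars × 4 beats = 20 beats; 5 beats/chord → 4 chords.
F: 7 bars × 4 beats = 28 beats; 0.5 beats/chord → 56 chords.
Total: 14 + 24 + 2 + 44 + 4 + 56 = 144.

144 chords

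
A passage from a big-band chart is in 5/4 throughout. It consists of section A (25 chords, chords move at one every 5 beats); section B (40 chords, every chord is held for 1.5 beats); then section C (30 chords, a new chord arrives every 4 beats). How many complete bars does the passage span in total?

61 bars

A: 25 × 5 = 125 beats = 25 bars.
B: 40 × 1.5 = 60 beats = 12 bars.
C: 30 × 4 = 120 beats = 24 bars.
Total: 25 + 12 + 24 = 61 bars.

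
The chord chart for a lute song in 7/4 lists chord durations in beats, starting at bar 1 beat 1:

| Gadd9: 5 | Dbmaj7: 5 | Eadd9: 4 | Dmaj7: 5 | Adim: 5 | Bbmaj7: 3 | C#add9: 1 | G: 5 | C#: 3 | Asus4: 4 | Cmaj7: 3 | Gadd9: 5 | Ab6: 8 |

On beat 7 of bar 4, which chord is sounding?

Beat 7 of bar 4 is beat (4−1)×7 + 7 = 28 overall.
Running totals: Gadd9 ends at 5, Dbmaj7 ends at 10, Eadd9 ends at 14, Dmaj7 ends at 19, Adim ends at 24, Bbmaj7 ends at 27, C#add9 ends at 28.
Beat 28 falls within C#add9.

C#add9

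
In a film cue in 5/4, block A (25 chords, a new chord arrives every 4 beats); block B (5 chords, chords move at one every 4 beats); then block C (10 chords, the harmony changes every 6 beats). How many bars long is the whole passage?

36 bars

A: 25 × 4 = 100 beats = 20 bars.
B: 5 × 4 = 20 beats = 4 bars.
C: 10 × 6 = 60 beats = 12 bars.
Total: 20 + 4 + 12 = 36 bars.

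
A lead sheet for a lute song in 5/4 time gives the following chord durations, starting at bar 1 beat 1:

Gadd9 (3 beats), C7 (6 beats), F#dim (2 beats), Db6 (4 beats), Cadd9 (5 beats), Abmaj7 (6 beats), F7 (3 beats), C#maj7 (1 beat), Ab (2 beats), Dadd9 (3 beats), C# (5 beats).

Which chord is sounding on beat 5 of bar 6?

C#maj7

Beat 5 of bar 6 is beat (6−1)×5 + 5 = 30 overall.
Running totals: Gadd9 ends at 3, C7 ends at 9, F#dim ends at 11, Db6 ends at 15, Cadd9 ends at 20, Abmaj7 ends at 26, F7 ends at 29, C#maj7 ends at 30.
Beat 30 falls within C#maj7.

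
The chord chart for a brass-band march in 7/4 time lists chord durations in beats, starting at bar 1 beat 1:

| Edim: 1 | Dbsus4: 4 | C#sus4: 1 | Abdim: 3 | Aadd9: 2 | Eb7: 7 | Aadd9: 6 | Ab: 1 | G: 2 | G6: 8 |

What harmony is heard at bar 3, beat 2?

Eb7

Beat 2 of bar 3 is beat (3−1)×7 + 2 = 16 overall.
Running totals: Edim ends at 1, Dbsus4 ends at 5, C#sus4 ends at 6, Abdim ends at 9, Aadd9 ends at 11, Eb7 ends at 18.
Beat 16 falls within Eb7.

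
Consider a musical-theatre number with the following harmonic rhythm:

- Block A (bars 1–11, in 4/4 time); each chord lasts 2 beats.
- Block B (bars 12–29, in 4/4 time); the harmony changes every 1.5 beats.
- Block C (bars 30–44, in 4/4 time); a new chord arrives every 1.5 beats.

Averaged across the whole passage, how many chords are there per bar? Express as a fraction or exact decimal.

A: 11 × 4 = 44 beats ÷ 2 = 22 chords.
B: 18 × 4 = 72 beats ÷ 1.5 = 48 chords.
C: 15 × 4 = 60 beats ÷ 1.5 = 40 chords.
Overall: 110 chords over 44 bars → 110/44 = 2.5 chords per bar.

2.5 chords per bar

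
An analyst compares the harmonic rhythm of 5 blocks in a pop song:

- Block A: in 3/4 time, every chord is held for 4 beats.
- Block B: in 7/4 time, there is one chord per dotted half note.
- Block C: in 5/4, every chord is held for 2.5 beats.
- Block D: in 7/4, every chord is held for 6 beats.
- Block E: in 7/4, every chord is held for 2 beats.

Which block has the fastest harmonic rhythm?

Block E

A: 3/4 = 0.75 chords/bar.
B: 7/3 = 7/3 chords/bar.
C: 5/2.5 = 2 chords/bar.
D: 7/6 = 7/6 chords/bar.
E: 7/2 = 3.5 chords/bar.
Fastest is E at 3.5 chords/bar.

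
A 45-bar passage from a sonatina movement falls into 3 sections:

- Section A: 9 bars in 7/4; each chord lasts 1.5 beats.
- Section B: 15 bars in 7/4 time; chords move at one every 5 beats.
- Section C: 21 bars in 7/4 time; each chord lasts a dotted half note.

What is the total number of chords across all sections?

112 chords

A: 9·7 = 63 beats, 63/1.5 = 42 chords.
B: 15·7 = 105 beats, 105/5 = 21 chords.
C: 21·7 = 147 beats, 147/3 = 49 chords.
Total: 42 + 21 + 49 = 112.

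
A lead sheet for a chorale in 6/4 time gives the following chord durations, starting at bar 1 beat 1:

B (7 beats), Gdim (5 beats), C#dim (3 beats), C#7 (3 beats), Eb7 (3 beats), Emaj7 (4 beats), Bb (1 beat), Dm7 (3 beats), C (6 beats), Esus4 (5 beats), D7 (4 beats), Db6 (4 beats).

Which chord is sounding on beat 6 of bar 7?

Beat 6 of bar 7 is beat (7−1)×6 + 6 = 42 overall.
Running totals: B ends at 7, Gdim ends at 12, C#dim ends at 15, C#7 ends at 18, Eb7 ends at 21, Emaj7 ends at 25, Bb ends at 26, Dm7 ends at 29, C ends at 35, Esus4 ends at 40, D7 ends at 44.
Beat 42 falls within D7.

D7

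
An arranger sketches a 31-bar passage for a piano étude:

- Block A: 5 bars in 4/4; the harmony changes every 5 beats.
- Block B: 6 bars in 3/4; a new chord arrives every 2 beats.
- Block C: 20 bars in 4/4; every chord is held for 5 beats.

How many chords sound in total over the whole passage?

A: 5 bars × 4 beats = 20 beats; 5 beats/chord → 4 chords.
B: 6 bars × 3 beats = 18 beats; 2 beats/chord → 9 chords.
C: 20 bars × 4 beats = 80 beats; 5 beats/chord → 16 chords.
Total: 4 + 9 + 16 = 29.

29 chords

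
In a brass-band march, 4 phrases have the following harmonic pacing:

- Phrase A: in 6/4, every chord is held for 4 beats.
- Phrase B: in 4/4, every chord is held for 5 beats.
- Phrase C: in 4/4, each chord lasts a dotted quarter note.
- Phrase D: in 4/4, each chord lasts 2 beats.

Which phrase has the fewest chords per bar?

A: 6/4 = 1.5 chords/bar.
B: 4/5 = 0.8 chords/bar.
C: 4/1.5 = 8/3 chords/bar.
D: 4/2 = 2 chords/bar.
Slowest is B at 0.8 chords/bar.

Phrase B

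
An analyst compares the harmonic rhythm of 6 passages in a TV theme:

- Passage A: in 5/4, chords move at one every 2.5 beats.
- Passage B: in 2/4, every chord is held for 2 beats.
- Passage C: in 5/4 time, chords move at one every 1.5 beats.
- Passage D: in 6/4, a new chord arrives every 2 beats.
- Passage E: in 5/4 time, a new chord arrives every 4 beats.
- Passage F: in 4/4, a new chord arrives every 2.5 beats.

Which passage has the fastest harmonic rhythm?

Passage C

A: each chord is 2.5 beats in 5/4, so 2 per bar.
B: each chord is 2 beats in 2/4, so 1 per bar.
C: each chord is 1.5 beats in 5/4, so 10/3 per bar.
D: each chord is 2 beats in 6/4, so 3 per bar.
E: each chord is 4 beats in 5/4, so 1.25 per bar.
F: each chord is 2.5 beats in 4/4, so 1.6 per bar.
Fastest is C at 10/3 chords/bar.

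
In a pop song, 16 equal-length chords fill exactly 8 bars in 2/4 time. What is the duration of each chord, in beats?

8 bars × 2 beats/bar = 16 beats total.
16 beats ÷ 16 chords = 1 beats per chord.
(That is a quarter note.)

1 beat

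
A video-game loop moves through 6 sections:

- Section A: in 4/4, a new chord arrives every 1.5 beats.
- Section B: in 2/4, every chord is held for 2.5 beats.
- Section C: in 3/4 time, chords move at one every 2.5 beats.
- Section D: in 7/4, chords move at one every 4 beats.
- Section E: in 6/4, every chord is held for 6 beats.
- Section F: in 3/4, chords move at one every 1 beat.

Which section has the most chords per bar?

A: each chord is 1.5 beats in 4/4, so 8/3 per bar.
B: each chord is 2.5 beats in 2/4, so 0.8 per bar.
C: each chord is 2.5 beats in 3/4, so 1.2 per bar.
D: each chord is 4 beats in 7/4, so 1.75 per bar.
E: each chord is 6 beats in 6/4, so 1 per bar.
F: each chord is 1 beat in 3/4, so 3 per bar.
Fastest is F at 3 chords/bar.

Section F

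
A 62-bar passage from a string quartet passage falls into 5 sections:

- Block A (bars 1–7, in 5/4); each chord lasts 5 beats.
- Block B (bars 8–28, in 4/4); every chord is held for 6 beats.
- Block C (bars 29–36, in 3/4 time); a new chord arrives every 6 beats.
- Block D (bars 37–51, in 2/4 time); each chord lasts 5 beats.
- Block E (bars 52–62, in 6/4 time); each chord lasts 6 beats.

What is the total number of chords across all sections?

42 chords

A: 7·5 = 35 beats, 35/5 = 7 chords.
B: 21·4 = 84 beats, 84/6 = 14 chords.
C: 8·3 = 24 beats, 24/6 = 4 chords.
D: 15·2 = 30 beats, 30/5 = 6 chords.
E: 11·6 = 66 beats, 66/6 = 11 chords.
Total: 7 + 14 + 4 + 6 + 11 = 42.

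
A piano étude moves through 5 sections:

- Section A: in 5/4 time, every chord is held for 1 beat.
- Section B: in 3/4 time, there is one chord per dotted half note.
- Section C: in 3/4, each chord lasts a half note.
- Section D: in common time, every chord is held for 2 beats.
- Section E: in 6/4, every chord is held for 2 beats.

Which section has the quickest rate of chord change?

A: each chord is 1 beat in 5/4, so 5 per bar.
B: each chord is 3 beats in 3/4, so 1 per bar.
C: each chord is 2 beats in 3/4, so 1.5 per bar.
D: each chord is 2 beats in 4/4, so 2 per bar.
E: each chord is 2 beats in 6/4, so 3 per bar.
Fastest is A at 5 chords/bar.

Section A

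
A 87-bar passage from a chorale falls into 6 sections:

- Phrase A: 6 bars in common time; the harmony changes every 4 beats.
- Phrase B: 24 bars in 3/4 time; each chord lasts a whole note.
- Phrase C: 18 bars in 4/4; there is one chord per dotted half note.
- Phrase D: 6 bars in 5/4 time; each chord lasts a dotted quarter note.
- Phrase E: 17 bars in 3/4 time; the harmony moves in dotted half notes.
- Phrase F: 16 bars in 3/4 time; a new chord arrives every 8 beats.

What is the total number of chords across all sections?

91 chords

A has 24 beats and chords last 4 each, so 6 chords.
B has 72 beats and chords last 4 each, so 18 chords.
C has 72 beats and chords last 3 each, so 24 chords.
D has 30 beats and chords last 1.5 each, so 20 chords.
E has 51 beats and chords last 3 each, so 17 chords.
F has 48 beats and chords last 8 each, so 6 chords.
Total: 6 + 18 + 24 + 20 + 17 + 6 = 91.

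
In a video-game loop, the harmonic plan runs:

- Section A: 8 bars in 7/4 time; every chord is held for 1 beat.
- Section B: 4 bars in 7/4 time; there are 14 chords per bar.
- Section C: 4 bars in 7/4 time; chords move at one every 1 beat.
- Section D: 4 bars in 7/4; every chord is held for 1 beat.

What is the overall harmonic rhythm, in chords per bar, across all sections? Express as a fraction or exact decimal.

8.4 chords per bar

A: 8 bars of 7 beats is 56 beats; at 1 beat each that's 56 chords.
B: 4 bars of 7 beats is 28 beats; at 0.5 beats each that's 56 chords.
C: 4 bars of 7 beats is 28 beats; at 1 beat each that's 28 chords.
D: 4 bars of 7 beats is 28 beats; at 1 beat each that's 28 chords.
Overall: 168 chords over 20 bars → 168/20 = 8.4 chords per bar.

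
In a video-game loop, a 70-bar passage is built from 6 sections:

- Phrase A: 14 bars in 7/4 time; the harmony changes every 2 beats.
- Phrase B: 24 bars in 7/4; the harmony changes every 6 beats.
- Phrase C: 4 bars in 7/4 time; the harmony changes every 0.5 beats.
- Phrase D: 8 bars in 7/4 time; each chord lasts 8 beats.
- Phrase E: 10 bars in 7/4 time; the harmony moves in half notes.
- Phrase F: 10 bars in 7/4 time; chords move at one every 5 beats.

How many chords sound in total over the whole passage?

189 chords

A: 14·7 = 98 beats, 98/2 = 49 chords.
B: 24·7 = 168 beats, 168/6 = 28 chords.
C: 4·7 = 28 beats, 28/0.5 = 56 chords.
D: 8·7 = 56 beats, 56/8 = 7 chords.
E: 10·7 = 70 beats, 70/2 = 35 chords.
F: 10·7 = 70 beats, 70/5 = 14 chords.
Total: 49 + 28 + 56 + 7 + 35 + 14 = 189.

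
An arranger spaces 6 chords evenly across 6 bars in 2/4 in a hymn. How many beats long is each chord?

6 bars × 2 beats/bar = 12 beats total.
12 beats ÷ 6 chords = 2 beats per chord.
(That is a half note.)

2 beats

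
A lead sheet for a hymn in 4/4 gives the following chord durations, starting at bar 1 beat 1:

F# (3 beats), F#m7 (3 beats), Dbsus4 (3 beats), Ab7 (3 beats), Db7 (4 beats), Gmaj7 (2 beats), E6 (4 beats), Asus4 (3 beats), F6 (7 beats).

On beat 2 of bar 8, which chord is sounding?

F6

Beat 2 of bar 8 is beat (8−1)×4 + 2 = 30 overall.
Running totals: F# ends at 3, F#m7 ends at 6, Dbsus4 ends at 9, Ab7 ends at 12, Db7 ends at 16, Gmaj7 ends at 18, E6 ends at 22, Asus4 ends at 25, F6 ends at 32.
Beat 30 falls within F6.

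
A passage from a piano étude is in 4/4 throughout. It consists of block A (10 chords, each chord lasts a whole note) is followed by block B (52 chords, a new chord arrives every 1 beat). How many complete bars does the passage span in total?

23 bars

A: 10 × 4 = 40 beats = 10 bars.
B: 52 × 1 = 52 beats = 13 bars.
Total: 10 + 13 = 23 bars.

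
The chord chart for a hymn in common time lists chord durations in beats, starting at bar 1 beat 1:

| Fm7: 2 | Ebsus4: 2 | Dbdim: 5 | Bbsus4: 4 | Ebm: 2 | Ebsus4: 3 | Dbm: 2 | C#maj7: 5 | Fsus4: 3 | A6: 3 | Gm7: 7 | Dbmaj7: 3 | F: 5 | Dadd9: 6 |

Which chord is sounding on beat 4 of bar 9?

Beat 4 of bar 9 is beat (9−1)×4 + 4 = 36 overall.
Running totals: Fm7 ends at 2, Ebsus4 ends at 4, Dbdim ends at 9, Bbsus4 ends at 13, Ebm ends at 15, Ebsus4 ends at 18, Dbm ends at 20, C#maj7 ends at 25, Fsus4 ends at 28, A6 ends at 31, Gm7 ends at 38.
Beat 36 falls within Gm7.

Gm7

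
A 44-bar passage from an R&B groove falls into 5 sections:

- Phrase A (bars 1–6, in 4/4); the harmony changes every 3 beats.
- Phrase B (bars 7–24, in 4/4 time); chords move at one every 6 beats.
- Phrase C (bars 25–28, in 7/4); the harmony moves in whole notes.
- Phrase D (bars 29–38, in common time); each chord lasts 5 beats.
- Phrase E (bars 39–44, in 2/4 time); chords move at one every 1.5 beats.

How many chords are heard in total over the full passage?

A: 6·4 = 24 beats, 24/3 = 8 chords.
B: 18·4 = 72 beats, 72/6 = 12 chords.
C: 4·7 = 28 beats, 28/4 = 7 chords.
D: 10·4 = 40 beats, 40/5 = 8 chords.
E: 6·2 = 12 beats, 12/1.5 = 8 chords.
Total: 8 + 12 + 7 + 8 + 8 = 43.

43 chords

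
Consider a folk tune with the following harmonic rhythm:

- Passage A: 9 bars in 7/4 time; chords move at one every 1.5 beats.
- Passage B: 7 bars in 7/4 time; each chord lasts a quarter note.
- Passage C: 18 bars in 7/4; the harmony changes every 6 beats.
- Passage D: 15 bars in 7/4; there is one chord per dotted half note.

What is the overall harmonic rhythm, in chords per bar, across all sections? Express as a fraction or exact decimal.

A: 9 × 7 = 63 beats ÷ 1.5 = 42 chords.
B: 7 × 7 = 49 beats ÷ 1 = 49 chords.
C: 18 × 7 = 126 beats ÷ 6 = 21 chords.
D: 15 × 7 = 105 beats ÷ 3 = 35 chords.
Overall: 147 chords over 49 bars → 147/49 = 3 chords per bar.

3 chords per bar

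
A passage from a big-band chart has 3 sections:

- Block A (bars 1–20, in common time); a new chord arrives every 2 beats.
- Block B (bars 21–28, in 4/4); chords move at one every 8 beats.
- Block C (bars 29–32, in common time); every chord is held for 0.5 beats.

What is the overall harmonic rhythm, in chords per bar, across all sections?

2.375 chords per bar

A: 20 × 4 = 80 beats ÷ 2 = 40 chords.
B: 8 × 4 = 32 beats ÷ 8 = 4 chords.
C: 4 × 4 = 16 beats ÷ 0.5 = 32 chords.
Overall: 76 chords over 32 bars → 76/32 = 2.375 chords per bar.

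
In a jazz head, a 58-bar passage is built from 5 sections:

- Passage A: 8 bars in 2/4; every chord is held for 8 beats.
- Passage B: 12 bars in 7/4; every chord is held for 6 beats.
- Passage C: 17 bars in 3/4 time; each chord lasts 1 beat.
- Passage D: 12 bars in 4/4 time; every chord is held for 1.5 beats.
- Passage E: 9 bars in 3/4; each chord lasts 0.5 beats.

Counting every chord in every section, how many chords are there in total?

A has 16 beats and chords last 8 each, so 2 chords.
B has 84 beats and chords last 6 each, so 14 chords.
C has 51 beats and chords last 1 each, so 51 chords.
D has 48 beats and chords last 1.5 each, so 32 chords.
E has 27 beats and chords last 0.5 each, so 54 chords.
Total: 2 + 14 + 51 + 32 + 54 = 153.

153 chords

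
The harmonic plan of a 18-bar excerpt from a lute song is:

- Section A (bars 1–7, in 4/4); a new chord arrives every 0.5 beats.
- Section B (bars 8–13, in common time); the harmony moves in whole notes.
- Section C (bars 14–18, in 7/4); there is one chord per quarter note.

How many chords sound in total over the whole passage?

97 chords

A: 7·4 = 28 beats, 28/0.5 = 56 chords.
B: 6·4 = 24 beats, 24/4 = 6 chords.
C: 5·7 = 35 beats, 35/1 = 35 chords.
Total: 56 + 6 + 35 = 97.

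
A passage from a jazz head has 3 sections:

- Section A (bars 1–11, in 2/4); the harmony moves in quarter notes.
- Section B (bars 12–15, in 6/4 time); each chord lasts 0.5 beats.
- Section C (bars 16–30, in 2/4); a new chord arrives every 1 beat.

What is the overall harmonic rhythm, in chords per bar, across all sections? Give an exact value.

A: 11 × 2 = 22 beats ÷ 1 = 22 chords.
B: 4 × 6 = 24 beats ÷ 0.5 = 48 chords.
C: 15 × 2 = 30 beats ÷ 1 = 30 chords.
Overall: 100 chords over 30 bars → 100/30 = 10/3 chords per bar.

10/3 chords per bar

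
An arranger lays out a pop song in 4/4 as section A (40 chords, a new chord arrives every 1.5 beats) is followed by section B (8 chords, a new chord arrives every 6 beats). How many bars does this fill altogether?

27 bars

A: 40 × 1.5 = 60 beats = 15 bars.
B: 8 × 6 = 48 beats = 12 bars.
Total: 15 + 12 = 27 bars.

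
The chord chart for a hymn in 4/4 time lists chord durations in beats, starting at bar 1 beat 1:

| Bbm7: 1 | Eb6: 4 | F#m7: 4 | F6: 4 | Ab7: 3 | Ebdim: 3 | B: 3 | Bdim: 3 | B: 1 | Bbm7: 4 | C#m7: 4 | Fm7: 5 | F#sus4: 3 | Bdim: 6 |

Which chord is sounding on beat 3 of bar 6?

Bdim

Beat 3 of bar 6 is beat (6−1)×4 + 3 = 23 overall.
Running totals: Bbm7 ends at 1, Eb6 ends at 5, F#m7 ends at 9, F6 ends at 13, Ab7 ends at 16, Ebdim ends at 19, B ends at 22, Bdim ends at 25.
Beat 23 falls within Bdim.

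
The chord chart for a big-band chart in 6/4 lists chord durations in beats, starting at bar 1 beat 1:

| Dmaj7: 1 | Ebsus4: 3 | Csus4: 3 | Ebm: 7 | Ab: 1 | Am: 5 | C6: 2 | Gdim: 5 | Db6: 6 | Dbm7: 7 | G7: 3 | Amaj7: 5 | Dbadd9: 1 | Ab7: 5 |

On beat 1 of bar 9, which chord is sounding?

Beat 1 of bar 9 is beat (9−1)×6 + 1 = 49 overall.
Running totals: Dmaj7 ends at 1, Ebsus4 ends at 4, Csus4 ends at 7, Ebm ends at 14, Ab ends at 15, Am ends at 20, C6 ends at 22, Gdim ends at 27, Db6 ends at 33, Dbm7 ends at 40, G7 ends at 43, Amaj7 ends at 48, Dbadd9 ends at 49.
Beat 49 falls within Dbadd9.

Dbadd9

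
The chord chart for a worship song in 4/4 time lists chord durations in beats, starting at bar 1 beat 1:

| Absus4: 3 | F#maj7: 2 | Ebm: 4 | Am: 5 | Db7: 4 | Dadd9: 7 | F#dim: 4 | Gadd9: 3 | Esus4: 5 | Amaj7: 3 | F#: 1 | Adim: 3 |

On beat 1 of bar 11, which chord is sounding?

Beat 1 of bar 11 is beat (11−1)×4 + 1 = 41 overall.
Running totals: Absus4 ends at 3, F#maj7 ends at 5, Ebm ends at 9, Am ends at 14, Db7 ends at 18, Dadd9 ends at 25, F#dim ends at 29, Gadd9 ends at 32, Esus4 ends at 37, Amaj7 ends at 40, F# ends at 41.
Beat 41 falls within F#.

F#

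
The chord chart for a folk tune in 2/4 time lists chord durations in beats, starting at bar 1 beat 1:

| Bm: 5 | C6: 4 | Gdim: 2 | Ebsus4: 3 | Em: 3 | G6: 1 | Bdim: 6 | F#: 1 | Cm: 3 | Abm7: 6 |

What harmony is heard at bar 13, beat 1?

Beat 1 of bar 13 is beat (13−1)×2 + 1 = 25 overall.
Running totals: Bm ends at 5, C6 ends at 9, Gdim ends at 11, Ebsus4 ends at 14, Em ends at 17, G6 ends at 18, Bdim ends at 24, F# ends at 25.
Beat 25 falls within F#.

F#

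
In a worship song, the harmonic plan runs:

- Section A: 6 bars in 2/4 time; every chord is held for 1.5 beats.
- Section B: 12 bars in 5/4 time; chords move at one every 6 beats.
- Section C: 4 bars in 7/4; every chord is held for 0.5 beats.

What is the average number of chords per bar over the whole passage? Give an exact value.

A: 6 bars of 2 beats is 12 beats; at 1.5 beats each that's 8 chords.
B: 12 bars of 5 beats is 60 beats; at 6 beats each that's 10 chords.
C: 4 bars of 7 beats is 28 beats; at 0.5 beats each that's 56 chords.
Overall: 74 chords over 22 bars → 74/22 = 37/11 chords per bar.

37/11 chords per bar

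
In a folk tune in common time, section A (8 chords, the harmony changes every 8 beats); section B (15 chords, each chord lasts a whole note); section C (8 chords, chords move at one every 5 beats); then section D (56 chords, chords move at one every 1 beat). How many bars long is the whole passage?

55 bars

A: 8 × 8 = 64 beats = 16 bars.
B: 15 × 4 = 60 beats = 15 bars.
C: 8 × 5 = 40 beats = 10 bars.
D: 56 × 1 = 56 beats = 14 bars.
Total: 16 + 15 + 10 + 14 = 55 bars.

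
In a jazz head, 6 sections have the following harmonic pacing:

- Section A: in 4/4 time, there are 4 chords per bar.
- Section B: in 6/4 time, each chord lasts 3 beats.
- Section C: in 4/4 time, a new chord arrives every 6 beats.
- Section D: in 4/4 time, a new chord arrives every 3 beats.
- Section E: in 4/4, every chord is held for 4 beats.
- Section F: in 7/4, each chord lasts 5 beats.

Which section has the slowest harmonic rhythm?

A: 4 beats/bar ÷ 1 beat/chord = 4 chords/bar.
B: 6 beats/bar ÷ 3 beats/chord = 2 chords/bar.
C: 4 beats/bar ÷ 6 beats/chord = 2/3 chords/bar.
D: 4 beats/bar ÷ 3 beats/chord = 4/3 chords/bar.
E: 4 beats/bar ÷ 4 beats/chord = 1 chord/bar.
F: 7 beats/bar ÷ 5 beats/chord = 1.4 chords/bar.
Slowest is C at 2/3 chords/bar.

Section C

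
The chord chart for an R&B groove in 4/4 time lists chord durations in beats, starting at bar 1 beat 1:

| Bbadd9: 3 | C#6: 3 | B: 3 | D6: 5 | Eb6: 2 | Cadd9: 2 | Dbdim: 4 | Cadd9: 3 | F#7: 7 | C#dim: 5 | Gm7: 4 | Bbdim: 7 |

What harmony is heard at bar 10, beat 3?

Gm7

Beat 3 of bar 10 is beat (10−1)×4 + 3 = 39 overall.
Running totals: Bbadd9 ends at 3, C#6 ends at 6, B ends at 9, D6 ends at 14, Eb6 ends at 16, Cadd9 ends at 18, Dbdim ends at 22, Cadd9 ends at 25, F#7 ends at 32, C#dim ends at 37, Gm7 ends at 41.
Beat 39 falls within Gm7.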